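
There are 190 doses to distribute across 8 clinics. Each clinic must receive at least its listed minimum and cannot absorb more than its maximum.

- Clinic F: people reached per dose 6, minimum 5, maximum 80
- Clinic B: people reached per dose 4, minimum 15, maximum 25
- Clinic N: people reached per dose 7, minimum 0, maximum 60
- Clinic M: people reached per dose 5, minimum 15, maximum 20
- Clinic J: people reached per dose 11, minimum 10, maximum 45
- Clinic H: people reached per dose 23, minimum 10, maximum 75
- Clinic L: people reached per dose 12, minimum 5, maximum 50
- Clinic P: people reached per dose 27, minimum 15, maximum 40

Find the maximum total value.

3440

Meeting every minimum uses 5+15+0+15+10+10+5+15 = 75 doses, leaving 115.
Order the clinics by people reached per dose: Clinic P 27 > Clinic H 23 > Clinic L 12 > Clinic J 11 > Clinic N 7 > Clinic F 6 > Clinic M 5 > Clinic B 4.
Give Clinic P 25 more to hit its cap of 40 ; 90 left.
Clinic H takes 65 more to reach its cap of 75 ; 25 left.
Clinic L has room for 45 more but only 25 remain, so it gets 30.
Total = 6×5 + 4×15 + 5×15 + 11×10 + 23×75 + 12×30 + 27×40 = 3440.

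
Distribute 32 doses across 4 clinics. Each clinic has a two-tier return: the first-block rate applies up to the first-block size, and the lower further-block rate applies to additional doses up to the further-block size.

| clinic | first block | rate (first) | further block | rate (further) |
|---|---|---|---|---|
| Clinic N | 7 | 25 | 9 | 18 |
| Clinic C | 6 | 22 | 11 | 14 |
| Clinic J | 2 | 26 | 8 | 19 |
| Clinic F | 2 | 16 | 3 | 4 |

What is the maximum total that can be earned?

673

Order all 8 blocks by rate: Clinic J/T1 26 > Clinic N/T1 25 > Clinic C/T1 22 > Clinic J/T2 19 > Clinic N/T2 18 > Clinic F/T1 16 > Clinic C/T2 14 > Clinic F/T2 4.
Fill Clinic J T1 block (2 at 26) → 30 left.
Clinic N T1 at 25: fill all 7 → 23 left.
Clinic C T1 at 22: fill all 6 → 17 left.
Clinic J/T2 (19): +8 → 9 left.
Clinic N T2 at 18: fill all 9 → 0 left.
Total = 26×2 + 25×7 + 22×6 + 19×8 + 18×9 = 673.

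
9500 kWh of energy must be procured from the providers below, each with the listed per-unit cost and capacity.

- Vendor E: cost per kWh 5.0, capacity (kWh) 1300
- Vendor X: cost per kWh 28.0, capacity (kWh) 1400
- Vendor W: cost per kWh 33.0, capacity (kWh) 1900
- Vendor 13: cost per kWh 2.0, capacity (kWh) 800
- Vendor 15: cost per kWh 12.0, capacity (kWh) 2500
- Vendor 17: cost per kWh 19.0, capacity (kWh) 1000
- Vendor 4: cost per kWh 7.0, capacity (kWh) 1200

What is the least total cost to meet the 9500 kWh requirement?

147600

Use providers in increasing cost order.
Vendor 13 (2.0): use full 800 ; 8700 kWh to go.
Take 1300 from Vendor E at 5.0 ; need 7400 more.
Vendor 4 (7.0): use full 1200 ; 6200 kWh to go.
Take 2500 from Vendor 15 at 12.0 ; need 3700 more.
Take 1000 from Vendor 17 at 19.0 ; need 2700 more.
Take 1400 from Vendor X at 28.0 ; need 1300 more.
Take 1300 from Vendor W at 33.0 to finish.
Cost = 800×2.0 + 1300×5.0 + 1200×7.0 + 2500×12.0 + 1000×19.0 + 1400×28.0 + 1300×33.0 = 147600.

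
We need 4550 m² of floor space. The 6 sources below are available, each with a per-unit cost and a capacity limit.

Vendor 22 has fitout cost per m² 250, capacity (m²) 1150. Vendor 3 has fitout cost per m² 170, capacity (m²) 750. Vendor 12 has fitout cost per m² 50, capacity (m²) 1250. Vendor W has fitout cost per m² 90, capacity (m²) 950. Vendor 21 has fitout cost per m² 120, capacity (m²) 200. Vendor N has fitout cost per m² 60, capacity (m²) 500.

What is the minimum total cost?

554500

Use sources in increasing cost order.
Vendor 12 (50): use full 1250 — 3300 m² to go.
Take 500 from Vendor N at 60 — need 2800 more.
Take 950 from Vendor W at 90 — need 1850 more.
Vendor 21 (120): use full 200 — 1650 m² to go.
Take 750 from Vendor 3 at 170 — need 900 more.
Take 900 from Vendor 22 at 250 to finish.
Cost = 1250×50 + 500×60 + 950×90 + 200×120 + 750×170 + 900×250 = 554500.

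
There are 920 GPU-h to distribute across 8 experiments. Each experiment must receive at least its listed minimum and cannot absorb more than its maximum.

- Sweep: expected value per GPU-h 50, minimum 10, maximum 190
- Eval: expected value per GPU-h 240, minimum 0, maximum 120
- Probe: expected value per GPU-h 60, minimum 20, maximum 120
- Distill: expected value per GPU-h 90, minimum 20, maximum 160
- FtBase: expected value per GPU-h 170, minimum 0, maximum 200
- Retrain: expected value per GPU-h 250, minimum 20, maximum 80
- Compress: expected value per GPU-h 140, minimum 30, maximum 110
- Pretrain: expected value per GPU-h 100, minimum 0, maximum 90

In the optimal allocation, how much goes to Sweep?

40

Meeting every minimum uses 10+0+20+20+0+20+30+0 = 100 GPU-h, leaving 820.
Order the experiments by expected value per GPU-h: Retrain 250 > Eval 240 > FtBase 170 > Compress 140 > Pretrain 100 > Distill 90 > Probe 60 > Sweep 50.
Retrain takes 60 more to reach its cap of 80 ; 760 left.
Give Eval 120 more to hit its cap of 120 ; 640 left.
FtBase: +200 to 200 (cap) ; 440 left.
Compress takes 80 more to reach its cap of 110 ; 360 left.
Pretrain: +90 to 90 (cap) ; 270 left.
Distill takes 140 more to reach its cap of 160 ; 130 left.
Give Probe 100 more to hit its cap of 120 ; 30 left.
Only 30 left; Sweep takes them to reach 40.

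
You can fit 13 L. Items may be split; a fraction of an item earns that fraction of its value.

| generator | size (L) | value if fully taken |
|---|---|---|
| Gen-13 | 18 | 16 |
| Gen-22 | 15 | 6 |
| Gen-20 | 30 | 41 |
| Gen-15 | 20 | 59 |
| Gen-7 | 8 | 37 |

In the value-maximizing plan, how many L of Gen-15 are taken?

Rank by value-to-size ratio: Gen-7 37/8≈4.62, Gen-15 59/20≈2.95, Gen-20 41/30≈1.37, Gen-13 16/18≈0.889, Gen-22 6/15≈0.4.
All 8 L of Gen-7 fit (value 37) ; 5 remain.
Only 5 L remain; take 5/20 of Gen-15 for value 59×5/20 = 14.75.

5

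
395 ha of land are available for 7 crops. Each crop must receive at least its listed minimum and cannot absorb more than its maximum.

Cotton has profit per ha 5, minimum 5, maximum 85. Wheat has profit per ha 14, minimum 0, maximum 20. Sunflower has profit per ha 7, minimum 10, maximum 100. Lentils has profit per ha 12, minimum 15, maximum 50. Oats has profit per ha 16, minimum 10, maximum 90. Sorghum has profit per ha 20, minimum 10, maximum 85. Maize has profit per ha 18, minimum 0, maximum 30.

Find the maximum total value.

5360

Meeting every minimum uses 5+0+10+15+10+10+0 = 50 ha, leaving 345.
Highest profit per ha first: Sorghum 20 > Maize 18 > Oats 16 > Wheat 14 > Lentils 12 > Sunflower 7 > Cotton 5.
Sorghum takes 75 more to reach its cap of 85 → 270 left.
Give Maize 30 more to hit its cap of 30 → 240 left.
Oats takes 80 more to reach its cap of 90 → 160 left.
Give Wheat 20 more to hit its cap of 20 → 140 left.
Give Lentils 35 more to hit its cap of 50 → 105 left.
Sunflower: +90 to 100 (cap) → 15 left.
Only 15 left; Cotton takes them to reach 20.
Total = 5×20 + 14×20 + 7×100 + 12×50 + 16×90 + 20×85 + 18×30 = 5360.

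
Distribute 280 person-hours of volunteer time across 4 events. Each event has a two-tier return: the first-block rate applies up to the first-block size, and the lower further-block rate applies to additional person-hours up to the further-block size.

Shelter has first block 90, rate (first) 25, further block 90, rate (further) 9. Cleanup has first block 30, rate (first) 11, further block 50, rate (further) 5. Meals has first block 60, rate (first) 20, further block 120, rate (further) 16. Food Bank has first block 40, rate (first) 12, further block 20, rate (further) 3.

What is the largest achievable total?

5490

Order all 8 blocks by rate: Shelter/tier1 25 > Meals/tier1 20 > Meals/tier2 16 > Food Bank/tier1 12 > Cleanup/tier1 11 > Shelter/tier2 9 > Cleanup/tier2 5 > Food Bank/tier2 3.
Shelter/tier1 (25): +90 — 190 left.
Meals tier1 at 20: fill all 60 — 130 left.
Meals/tier2 (16): +120 — 10 left.
Food Bank/tier1: +10 of 40 at 12; pool empty.
Total = 25×90 + 20×60 + 16×120 + 12×10 = 5490.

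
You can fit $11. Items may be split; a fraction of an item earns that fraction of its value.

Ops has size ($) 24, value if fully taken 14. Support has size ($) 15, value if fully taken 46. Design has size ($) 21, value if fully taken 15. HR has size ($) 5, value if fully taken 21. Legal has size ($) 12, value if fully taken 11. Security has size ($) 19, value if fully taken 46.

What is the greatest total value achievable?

39.4

Best value per unit of size first: HR 21/5≈4.2, Support 46/15≈3.07, Security 46/19≈2.42, Legal 11/12≈0.917, Design 15/21≈0.714, Ops 14/24≈0.583.
All 5 $ of HR fit (value 21) → 6 remain.
6 $ left: a 6/15 share of Support gives 46×6/15 = 18.4.
Total value = 39.4.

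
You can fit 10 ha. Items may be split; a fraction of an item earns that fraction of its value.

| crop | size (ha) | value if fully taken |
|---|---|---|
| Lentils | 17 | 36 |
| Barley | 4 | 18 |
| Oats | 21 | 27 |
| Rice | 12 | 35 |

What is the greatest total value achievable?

35.5

Rank by value-to-size ratio: Barley 18/4≈4.5, Rice 35/12≈2.92, Lentils 36/17≈2.12, Oats 27/21≈1.29.
Take all of Barley (4 ha, value 18) ; 6 ha left.
Fill the last 6 ha with part of Rice: 6/12 of it earns 17.5.
Total value = 35.5.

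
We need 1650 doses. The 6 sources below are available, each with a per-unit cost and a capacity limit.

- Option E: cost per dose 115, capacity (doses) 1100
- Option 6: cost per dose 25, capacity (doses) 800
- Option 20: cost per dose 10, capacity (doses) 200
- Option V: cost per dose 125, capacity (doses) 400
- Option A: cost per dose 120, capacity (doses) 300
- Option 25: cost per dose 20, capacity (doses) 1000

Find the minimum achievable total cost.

Fill from the cheapest source first.
Take 200 from Option 20 at 10 — need 1450 more.
Option 25 (20): use full 1000 — 450 doses to go.
Option 6 (25): take the remaining 450 — done.
Option E, Option A, Option V: unused.
Cost = 200×10 + 1000×20 + 450×25 = 33250.

33250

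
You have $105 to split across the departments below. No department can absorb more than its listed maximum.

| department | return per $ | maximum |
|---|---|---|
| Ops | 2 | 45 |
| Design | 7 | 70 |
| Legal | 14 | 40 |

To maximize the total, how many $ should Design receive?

65

Rank by return per $: Legal 14 > Design 7 > Ops 2.
Legal takes 40 to reach its cap of 40 — 65 left.
Only 65 left; Design takes them to reach 65.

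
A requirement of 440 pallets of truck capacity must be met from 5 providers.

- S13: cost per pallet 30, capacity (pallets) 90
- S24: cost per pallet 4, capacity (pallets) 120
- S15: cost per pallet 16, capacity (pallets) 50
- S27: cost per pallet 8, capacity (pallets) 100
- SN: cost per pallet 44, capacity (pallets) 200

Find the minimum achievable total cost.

Fill from the cheapest provider first.
S24 at 4: take all 120 pallets ; 320 still needed.
Take 100 from S27 at 8 ; need 220 more.
S15 at 16: take all 50 pallets ; 170 still needed.
S13 (30): use full 90 ; 80 pallets to go.
Take 80 from SN at 44 to finish.
Cost = 120×4 + 100×8 + 50×16 + 90×30 + 80×44 = 8300.

8300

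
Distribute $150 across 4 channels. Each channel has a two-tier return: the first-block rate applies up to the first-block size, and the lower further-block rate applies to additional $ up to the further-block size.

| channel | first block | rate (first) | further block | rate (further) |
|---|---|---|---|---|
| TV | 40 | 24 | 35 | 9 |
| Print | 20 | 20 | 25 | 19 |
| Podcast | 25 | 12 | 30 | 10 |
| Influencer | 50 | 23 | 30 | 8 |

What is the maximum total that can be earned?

3165

Order all 8 blocks by rate: TV/first 24 > Influencer/first 23 > Print/first 20 > Print/second 19 > Podcast/first 12 > Podcast/second 10 > TV/second 9 > Influencer/second 8.
Fill TV first block (40 at 24) → 110 left.
Fill Influencer first block (50 at 23) → 60 left.
Print first at 20: fill all 20 → 40 left.
Print second at 19: fill all 25 → 15 left.
15 remain; put them into Podcast first at 12.
Total = 24×40 + 23×50 + 20×20 + 19×25 + 12×15 = 3165.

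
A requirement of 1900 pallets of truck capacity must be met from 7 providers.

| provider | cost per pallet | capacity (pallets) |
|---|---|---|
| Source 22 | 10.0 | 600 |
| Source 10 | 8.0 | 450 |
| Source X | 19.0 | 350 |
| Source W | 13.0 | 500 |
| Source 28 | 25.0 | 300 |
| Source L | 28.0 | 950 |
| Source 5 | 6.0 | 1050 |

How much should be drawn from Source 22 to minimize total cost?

Fill from the cheapest provider first.
Source 5 (6.0): use full 1050 ; 850 pallets to go.
Take 450 from Source 10 at 8.0 ; need 400 more.
Source 22 at 10.0: take 400 of its 600 ; requirement met.
Source W, Source X, Source 28, Source L: unused.

400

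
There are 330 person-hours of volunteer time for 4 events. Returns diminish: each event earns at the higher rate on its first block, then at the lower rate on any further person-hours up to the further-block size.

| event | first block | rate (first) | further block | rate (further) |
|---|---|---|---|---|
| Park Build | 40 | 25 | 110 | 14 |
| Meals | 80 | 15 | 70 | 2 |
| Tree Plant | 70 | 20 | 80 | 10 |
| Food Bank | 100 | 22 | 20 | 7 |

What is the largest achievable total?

6360

Treat each block as its own option and order by rate: Park Build/tier1 25 > Food Bank/tier1 22 > Tree Plant/tier1 20 > Meals/tier1 15 > Park Build/tier2 14 > Tree Plant/tier2 10 > Food Bank/tier2 7 > Meals/tier2 2.
Park Build tier1 at 25: fill all 40 — 290 left.
Fill Food Bank tier1 block (100 at 22) — 190 left.
Tree Plant/tier1 (20): +70 — 120 left.
Fill Meals tier1 block (80 at 15) — 40 left.
Park Build tier2 at 14: only 40 left, fill 40.
Total = 25×40 + 22×100 + 20×70 + 15×80 + 14×40 = 6360.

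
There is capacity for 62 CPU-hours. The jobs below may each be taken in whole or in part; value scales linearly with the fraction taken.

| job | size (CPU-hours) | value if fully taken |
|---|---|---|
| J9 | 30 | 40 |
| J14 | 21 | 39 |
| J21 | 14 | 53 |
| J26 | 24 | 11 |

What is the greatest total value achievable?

128

Sort by value density: J21 53/14≈3.79, J14 39/21≈1.86, J9 40/30≈1.33, J26 11/24≈0.458.
All 14 CPU-hours of J21 fit (value 53) — 48 remain.
All 21 CPU-hours of J14 fit (value 39) — 27 remain.
Only 27 CPU-hours remain; take 27/30 of J9 for value 40×27/30 = 36.
Total value = 128.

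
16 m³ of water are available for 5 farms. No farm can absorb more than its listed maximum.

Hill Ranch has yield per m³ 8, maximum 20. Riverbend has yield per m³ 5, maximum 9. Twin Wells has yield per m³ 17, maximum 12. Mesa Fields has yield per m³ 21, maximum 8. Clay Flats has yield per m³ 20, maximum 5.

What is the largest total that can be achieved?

319

Rank by yield per m³: Mesa Fields 21 > Clay Flats 20 > Twin Wells 17 > Hill Ranch 8 > Riverbend 5.
Mesa Fields takes 8 to reach its cap of 8 — 8 left.
Clay Flats: +5 to 5 (cap) — 3 left.
Twin Wells: +3 (room for 12) → 3. Pool exhausted.
Total = 17×3 + 21×8 + 20×5 = 319.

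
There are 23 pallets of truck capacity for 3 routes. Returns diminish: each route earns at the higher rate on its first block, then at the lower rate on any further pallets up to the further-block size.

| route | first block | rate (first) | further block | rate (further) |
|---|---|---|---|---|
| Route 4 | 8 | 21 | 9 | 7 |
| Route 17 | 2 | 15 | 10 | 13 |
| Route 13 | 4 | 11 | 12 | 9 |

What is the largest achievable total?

361

Treat each block as its own option and order by rate: Route 4/tier1 21 > Route 17/tier1 15 > Route 17/tier2 13 > Route 13/tier1 11 > Route 13/tier2 9 > Route 4/tier2 7.
Route 4 tier1 at 21: fill all 8 — 15 left.
Fill Route 17 tier1 block (2 at 15) — 13 left.
Fill Route 17 tier2 block (10 at 13) — 3 left.
Route 13 tier1 at 11: only 3 left, fill 3.
Total = 21×8 + 15×2 + 13×10 + 11×3 = 361.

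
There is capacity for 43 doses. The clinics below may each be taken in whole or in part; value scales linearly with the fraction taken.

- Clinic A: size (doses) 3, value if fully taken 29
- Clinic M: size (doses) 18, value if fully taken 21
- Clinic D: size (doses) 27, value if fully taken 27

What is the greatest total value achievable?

Sort by value density: Clinic A 29/3≈9.67, Clinic M 21/18≈1.17, Clinic D 27/27≈1.
All 3 doses of Clinic A fit (value 29) — 40 remain.
All 18 doses of Clinic M fit (value 21) — 22 remain.
Fill the last 22 doses with part of Clinic D: 22/27 of it earns 22.
Total value = 72.

72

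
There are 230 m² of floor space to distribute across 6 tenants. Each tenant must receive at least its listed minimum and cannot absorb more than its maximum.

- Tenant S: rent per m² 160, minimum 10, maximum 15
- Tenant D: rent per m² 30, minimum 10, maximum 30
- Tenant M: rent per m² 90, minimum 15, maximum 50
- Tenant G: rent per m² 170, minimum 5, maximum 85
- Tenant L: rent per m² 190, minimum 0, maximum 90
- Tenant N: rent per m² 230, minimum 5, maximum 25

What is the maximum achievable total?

39700

Meeting every minimum uses 10+10+15+5+0+5 = 45 m², leaving 185.
Order the tenants by rent per m²: Tenant N 230 > Tenant L 190 > Tenant G 170 > Tenant S 160 > Tenant M 90 > Tenant D 30.
Tenant N: +20 to 25 (cap) — 165 left.
Give Tenant L 90 more to hit its cap of 90 — 75 left.
Tenant G has room for 80 more but only 75 remain, so it gets 80.
Total = 160×10 + 30×10 + 90×15 + 170×80 + 190×90 + 230×25 = 39700.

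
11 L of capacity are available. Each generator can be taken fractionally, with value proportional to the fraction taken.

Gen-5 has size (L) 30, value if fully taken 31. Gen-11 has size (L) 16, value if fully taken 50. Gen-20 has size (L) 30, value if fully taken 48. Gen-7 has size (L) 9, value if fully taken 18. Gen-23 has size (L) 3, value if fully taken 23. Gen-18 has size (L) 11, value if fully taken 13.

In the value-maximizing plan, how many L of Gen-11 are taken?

8

Rank by value-to-size ratio: Gen-23 23/3≈7.67, Gen-11 50/16≈3.12, Gen-7 18/9≈2, Gen-20 48/30≈1.6, Gen-18 13/11≈1.18, Gen-5 31/30≈1.03.
Take all of Gen-23 (3 L, value 23) — 8 L left.
Fill the last 8 L with part of Gen-11: 8/16 of it earns 25.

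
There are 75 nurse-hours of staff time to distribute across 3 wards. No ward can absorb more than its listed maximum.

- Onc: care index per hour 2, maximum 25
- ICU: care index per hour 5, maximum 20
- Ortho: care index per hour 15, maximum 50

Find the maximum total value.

Highest care index per hour first: Ortho 15 > ICU 5 > Onc 2.
Ortho takes 50 to reach its cap of 50 — 25 left.
ICU takes 20 to reach its cap of 20 — 5 left.
Onc has room for 25 but only 5 remain, so it gets 5.
Total = 2×5 + 5×20 + 15×50 = 860.

860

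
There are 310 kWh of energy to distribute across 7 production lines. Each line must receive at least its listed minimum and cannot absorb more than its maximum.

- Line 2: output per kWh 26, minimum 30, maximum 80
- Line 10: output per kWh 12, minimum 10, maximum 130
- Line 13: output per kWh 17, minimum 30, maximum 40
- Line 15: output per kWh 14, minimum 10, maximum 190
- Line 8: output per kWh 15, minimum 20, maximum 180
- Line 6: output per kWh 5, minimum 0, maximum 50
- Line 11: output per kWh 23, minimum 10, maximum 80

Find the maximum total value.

6210

Meeting every minimum uses 30+10+30+10+20+0+10 = 110 kWh, leaving 200.
Rank by output per kWh: Line 2 26 > Line 11 23 > Line 13 17 > Line 8 15 > Line 15 14 > Line 10 12 > Line 6 5.
Line 2 takes 50 more to reach its cap of 80 — 150 left.
Give Line 11 70 more to hit its cap of 80 — 80 left.
Line 13: +10 to 40 (cap) — 70 left.
Line 8: +70 (room for 160) → 90. Pool exhausted.
Total = 26×80 + 12×10 + 17×40 + 14×10 + 15×90 + 23×80 = 6210.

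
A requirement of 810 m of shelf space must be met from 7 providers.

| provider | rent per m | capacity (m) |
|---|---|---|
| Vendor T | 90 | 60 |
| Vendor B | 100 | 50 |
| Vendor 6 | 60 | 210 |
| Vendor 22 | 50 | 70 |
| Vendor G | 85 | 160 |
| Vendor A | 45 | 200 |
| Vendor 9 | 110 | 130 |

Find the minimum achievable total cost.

55700

Use providers in increasing cost order.
Take 200 from Vendor A at 45 — need 610 more.
Vendor 22 (50): use full 70 — 540 m to go.
Vendor 6 (60): use full 210 — 330 m to go.
Vendor G at 85: take all 160 m — 170 still needed.
Vendor T (90): use full 60 — 110 m to go.
Vendor B (100): use full 50 — 60 m to go.
Vendor 9 (110): take the remaining 60 — done.
Cost = 200×45 + 70×50 + 210×60 + 160×85 + 60×90 + 50×100 + 60×110 = 55700.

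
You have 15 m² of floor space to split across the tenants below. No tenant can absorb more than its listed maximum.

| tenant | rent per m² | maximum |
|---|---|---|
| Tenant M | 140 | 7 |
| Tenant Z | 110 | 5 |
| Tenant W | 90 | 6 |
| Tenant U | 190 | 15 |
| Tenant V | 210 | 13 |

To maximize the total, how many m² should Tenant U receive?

Highest rent per m² first: Tenant V 210 > Tenant U 190 > Tenant M 140 > Tenant Z 110 > Tenant W 90.
Give Tenant V 13 to hit its cap of 13 — 2 left.
Only 2 left; Tenant U takes them to reach 2.

2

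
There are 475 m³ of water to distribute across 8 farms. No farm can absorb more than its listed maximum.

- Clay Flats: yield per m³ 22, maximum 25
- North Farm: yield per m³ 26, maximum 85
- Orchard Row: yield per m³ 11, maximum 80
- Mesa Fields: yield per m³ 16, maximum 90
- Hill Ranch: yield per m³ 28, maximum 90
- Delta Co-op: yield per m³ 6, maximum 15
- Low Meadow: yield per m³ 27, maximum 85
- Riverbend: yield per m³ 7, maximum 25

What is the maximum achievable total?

Rank by yield per m³: Hill Ranch 28 > Low Meadow 27 > North Farm 26 > Clay Flats 22 > Mesa Fields 16 > Orchard Row 11 > Riverbend 7 > Delta Co-op 6.
Hill Ranch: +90 to 90 (cap) → 385 left.
Low Meadow: +85 to 85 (cap) → 300 left.
Give North Farm 85 to hit its cap of 85 → 215 left.
Clay Flats takes 25 to reach its cap of 25 → 190 left.
Give Mesa Fields 90 to hit its cap of 90 → 100 left.
Orchard Row takes 80 to reach its cap of 80 → 20 left.
Riverbend has room for 25 but only 20 remain, so it gets 20.
Total = 22×25 + 26×85 + 11×80 + 16×90 + 28×90 + 27×85 + 7×20 = 10035.

10035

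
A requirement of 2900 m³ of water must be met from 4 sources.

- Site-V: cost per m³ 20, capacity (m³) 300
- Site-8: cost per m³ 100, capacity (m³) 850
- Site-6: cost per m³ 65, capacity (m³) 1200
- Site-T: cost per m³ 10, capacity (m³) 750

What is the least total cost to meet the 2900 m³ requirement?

Fill from the cheapest source first.
Site-T (10): use full 750 — 2150 m³ to go.
Site-V (20): use full 300 — 1850 m³ to go.
Take 1200 from Site-6 at 65 — need 650 more.
Take 650 from Site-8 at 100 to finish.
Cost = 750×10 + 300×20 + 1200×65 + 650×100 = 156500.

156500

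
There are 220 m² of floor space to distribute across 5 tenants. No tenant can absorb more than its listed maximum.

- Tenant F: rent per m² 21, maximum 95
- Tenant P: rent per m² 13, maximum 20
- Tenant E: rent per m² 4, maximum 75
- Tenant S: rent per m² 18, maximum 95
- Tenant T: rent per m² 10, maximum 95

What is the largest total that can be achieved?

4065

Order the tenants by rent per m²: Tenant F 21 > Tenant S 18 > Tenant P 13 > Tenant T 10 > Tenant E 4.
Give Tenant F 95 to hit its cap of 95 → 125 left.
Tenant S: +95 to 95 (cap) → 30 left.
Tenant P takes 20 to reach its cap of 20 → 10 left.
Tenant T: +10 (room for 95) → 10. Pool exhausted.
Total = 21×95 + 13×20 + 18×95 + 10×10 = 4065.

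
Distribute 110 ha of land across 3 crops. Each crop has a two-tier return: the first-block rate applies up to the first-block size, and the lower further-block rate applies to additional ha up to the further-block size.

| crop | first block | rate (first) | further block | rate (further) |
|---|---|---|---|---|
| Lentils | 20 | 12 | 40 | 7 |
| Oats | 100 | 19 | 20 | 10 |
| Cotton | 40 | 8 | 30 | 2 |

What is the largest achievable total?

Rank every tier by rate: Oats/tier1 19 > Lentils/tier1 12 > Oats/tier2 10 > Cotton/tier1 8 > Lentils/tier2 7 > Cotton/tier2 2.
Oats/tier1 (19): +100 — 10 left.
10 remain; put them into Lentils tier1 at 12.
Total = 19×100 + 12×10 = 2020.

2020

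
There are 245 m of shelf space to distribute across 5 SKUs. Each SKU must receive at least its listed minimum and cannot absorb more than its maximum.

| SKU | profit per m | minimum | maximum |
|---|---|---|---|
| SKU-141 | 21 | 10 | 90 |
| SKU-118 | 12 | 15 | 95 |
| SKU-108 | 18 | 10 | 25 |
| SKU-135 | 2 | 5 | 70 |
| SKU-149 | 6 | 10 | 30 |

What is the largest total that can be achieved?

Meeting every minimum uses 10+15+10+5+10 = 50 m, leaving 195.
Order the SKUs by profit per m: SKU-141 21 > SKU-108 18 > SKU-118 12 > SKU-149 6 > SKU-135 2.
SKU-141 takes 80 more to reach its cap of 90 → 115 left.
Give SKU-108 15 more to hit its cap of 25 → 100 left.
SKU-118: +80 to 95 (cap) → 20 left.
SKU-149: +20 to 30 (cap) → 0 left.
Total = 21×90 + 12×95 + 18×25 + 2×5 + 6×30 = 3670.

3670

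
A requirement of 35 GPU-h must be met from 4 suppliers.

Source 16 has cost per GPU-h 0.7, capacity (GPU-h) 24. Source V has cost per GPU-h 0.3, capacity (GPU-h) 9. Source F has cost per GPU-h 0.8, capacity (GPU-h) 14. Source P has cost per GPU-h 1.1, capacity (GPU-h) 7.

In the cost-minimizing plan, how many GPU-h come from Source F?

Fill from the cheapest supplier first.
Take 9 from Source V at 0.3 — need 26 more.
Source 16 (0.7): use full 24 — 2 GPU-h to go.
Source F at 0.8: take 2 of its 14 — requirement met.
Source P: unused.

2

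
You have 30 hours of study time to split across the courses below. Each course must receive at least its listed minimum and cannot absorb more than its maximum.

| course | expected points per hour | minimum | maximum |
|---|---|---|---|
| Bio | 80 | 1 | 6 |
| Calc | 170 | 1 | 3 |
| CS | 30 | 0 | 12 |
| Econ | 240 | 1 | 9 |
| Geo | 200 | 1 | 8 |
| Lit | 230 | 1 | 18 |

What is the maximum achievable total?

Meeting every minimum uses 1+1+0+1+1+1 = 5 hours, leaving 25.
Highest expected points per hour first: Econ 240 > Lit 230 > Geo 200 > Calc 170 > Bio 80 > CS 30.
Econ takes 8 more to reach its cap of 9 ; 17 left.
Give Lit 17 more to hit its cap of 18 ; 0 left.
Total = 80×1 + 170×1 + 240×9 + 200×1 + 230×18 = 6750.

6750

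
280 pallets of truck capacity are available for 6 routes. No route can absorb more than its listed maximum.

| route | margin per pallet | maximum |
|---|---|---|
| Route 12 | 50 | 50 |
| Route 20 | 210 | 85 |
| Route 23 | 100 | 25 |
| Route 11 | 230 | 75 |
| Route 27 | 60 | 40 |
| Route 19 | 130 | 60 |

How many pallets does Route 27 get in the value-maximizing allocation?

Order the routes by margin per pallet: Route 11 230 > Route 20 210 > Route 19 130 > Route 23 100 > Route 27 60 > Route 12 50.
Give Route 11 75 to hit its cap of 75 ; 205 left.
Give Route 20 85 to hit its cap of 85 ; 120 left.
Route 19 takes 60 to reach its cap of 60 ; 60 left.
Route 23 takes 25 to reach its cap of 25 ; 35 left.
Route 27 has room for 40 but only 35 remain, so it gets 35.

35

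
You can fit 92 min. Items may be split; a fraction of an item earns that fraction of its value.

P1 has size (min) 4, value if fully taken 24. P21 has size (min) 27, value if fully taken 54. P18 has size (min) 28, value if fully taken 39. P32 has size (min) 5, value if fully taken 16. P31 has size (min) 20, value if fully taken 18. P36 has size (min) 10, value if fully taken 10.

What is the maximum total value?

Sort by value density: P1 24/4≈6, P32 16/5≈3.2, P21 54/27≈2, P18 39/28≈1.39, P36 10/10≈1, P31 18/20≈0.9.
All 4 min of P1 fit (value 24) ; 88 remain.
P32: take in full, 5 min for value 16 ; 83 left.
Take all of P21 (27 min, value 54) ; 56 min left.
All 28 min of P18 fit (value 39) ; 28 remain.
All 10 min of P36 fit (value 10) ; 18 remain.
18 min left: a 18/20 share of P31 gives 18×18/20 = 16.2.
Total value = 159.2.

159.2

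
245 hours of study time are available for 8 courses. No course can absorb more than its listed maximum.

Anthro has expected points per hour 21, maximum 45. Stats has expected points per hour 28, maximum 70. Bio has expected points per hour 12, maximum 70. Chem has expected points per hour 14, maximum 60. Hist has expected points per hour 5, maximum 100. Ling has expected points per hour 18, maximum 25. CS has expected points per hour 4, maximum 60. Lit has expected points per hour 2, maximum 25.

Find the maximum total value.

Highest expected points per hour first: Stats 28 > Anthro 21 > Ling 18 > Chem 14 > Bio 12 > Hist 5 > CS 4 > Lit 2.
Stats takes 70 to reach its cap of 70 → 175 left.
Give Anthro 45 to hit its cap of 45 → 130 left.
Ling: +25 to 25 (cap) → 105 left.
Chem takes 60 to reach its cap of 60 → 45 left.
Bio: +45 (room for 70) → 45. Pool exhausted.
Total = 21×45 + 28×70 + 12×45 + 14×60 + 18×25 = 4735.

4735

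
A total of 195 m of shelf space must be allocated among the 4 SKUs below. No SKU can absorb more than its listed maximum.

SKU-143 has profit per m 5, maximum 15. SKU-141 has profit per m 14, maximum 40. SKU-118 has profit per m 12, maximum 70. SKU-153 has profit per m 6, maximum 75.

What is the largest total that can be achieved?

1900

Order the SKUs by profit per m: SKU-141 14 > SKU-118 12 > SKU-153 6 > SKU-143 5.
Give SKU-141 40 to hit its cap of 40 ; 155 left.
SKU-118 takes 70 to reach its cap of 70 ; 85 left.
SKU-153: +75 to 75 (cap) ; 10 left.
SKU-143: +10 (room for 15) → 10. Pool exhausted.
Total = 5×10 + 14×40 + 12×70 + 6×75 = 1900.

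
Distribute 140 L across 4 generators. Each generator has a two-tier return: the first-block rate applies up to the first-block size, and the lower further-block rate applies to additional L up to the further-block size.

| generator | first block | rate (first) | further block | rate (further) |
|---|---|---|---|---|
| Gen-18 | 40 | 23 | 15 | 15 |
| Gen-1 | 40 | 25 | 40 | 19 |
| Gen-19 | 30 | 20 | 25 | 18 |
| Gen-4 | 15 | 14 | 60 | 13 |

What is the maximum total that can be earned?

3090

Order all 8 blocks by rate: Gen-1/tier1 25 > Gen-18/tier1 23 > Gen-19/tier1 20 > Gen-1/tier2 19 > Gen-19/tier2 18 > Gen-18/tier2 15 > Gen-4/tier1 14 > Gen-4/tier2 13.
Fill Gen-1 tier1 block (40 at 25) — 100 left.
Fill Gen-18 tier1 block (40 at 23) — 60 left.
Gen-19 tier1 at 20: fill all 30 — 30 left.
Gen-1/tier2: +30 of 40 at 19; pool empty.
Total = 25×40 + 23×40 + 20×30 + 19×30 = 3090.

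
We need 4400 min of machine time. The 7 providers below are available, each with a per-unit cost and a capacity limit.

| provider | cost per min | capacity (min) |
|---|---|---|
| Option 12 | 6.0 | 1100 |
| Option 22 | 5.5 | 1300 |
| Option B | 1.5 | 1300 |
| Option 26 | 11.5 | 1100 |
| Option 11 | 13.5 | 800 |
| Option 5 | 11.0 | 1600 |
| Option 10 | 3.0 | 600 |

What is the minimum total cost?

Use providers in increasing cost order.
Option B (1.5): use full 1300 ; 3100 min to go.
Take 600 from Option 10 at 3.0 ; need 2500 more.
Option 22 at 5.5: take all 1300 min ; 1200 still needed.
Option 12 at 6.0: take all 1100 min ; 100 still needed.
Option 5 (11.0): take the remaining 100 ; done.
Option 26, Option 11: unused.
Cost = 1300×1.5 + 600×3.0 + 1300×5.5 + 1100×6.0 + 100×11.0 = 18600.

18600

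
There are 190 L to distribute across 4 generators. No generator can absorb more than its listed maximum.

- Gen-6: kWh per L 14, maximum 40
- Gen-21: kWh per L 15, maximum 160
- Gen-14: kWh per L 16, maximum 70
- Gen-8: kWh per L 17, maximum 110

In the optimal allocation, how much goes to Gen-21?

10

Order the generators by kWh per L: Gen-8 17 > Gen-14 16 > Gen-21 15 > Gen-6 14.
Gen-8 takes 110 to reach its cap of 110 — 80 left.
Give Gen-14 70 to hit its cap of 70 — 10 left.
Gen-21 has room for 160 but only 10 remain, so it gets 10.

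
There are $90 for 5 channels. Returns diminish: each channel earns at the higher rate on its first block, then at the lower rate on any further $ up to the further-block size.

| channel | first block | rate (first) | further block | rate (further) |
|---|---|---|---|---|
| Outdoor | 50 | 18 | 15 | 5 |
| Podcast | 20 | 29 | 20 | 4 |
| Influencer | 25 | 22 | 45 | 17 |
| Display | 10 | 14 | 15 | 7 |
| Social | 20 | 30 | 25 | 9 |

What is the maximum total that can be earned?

Order all 10 blocks by rate: Social/tier1 30 > Podcast/tier1 29 > Influencer/tier1 22 > Outdoor/tier1 18 > Influencer/tier2 17 > Display/tier1 14 > Social/tier2 9 > Display/tier2 7 > Outdoor/tier2 5 > Podcast/tier2 4.
Social/tier1 (30): +20 → 70 left.
Fill Podcast tier1 block (20 at 29) → 50 left.
Fill Influencer tier1 block (25 at 22) → 25 left.
Outdoor/tier1: +25 of 50 at 18; pool empty.
Total = 30×20 + 29×20 + 22×25 + 18×25 = 2180.

2180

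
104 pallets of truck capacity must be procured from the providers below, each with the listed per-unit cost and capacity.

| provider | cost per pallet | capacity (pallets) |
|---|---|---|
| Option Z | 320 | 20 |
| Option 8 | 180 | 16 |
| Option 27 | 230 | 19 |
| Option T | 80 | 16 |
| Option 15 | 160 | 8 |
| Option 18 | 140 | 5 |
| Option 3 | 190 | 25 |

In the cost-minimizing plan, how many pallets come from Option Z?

15

Use providers in increasing cost order.
Option T (80): use full 16 ; 88 pallets to go.
Option 18 at 140: take all 5 pallets ; 83 still needed.
Option 15 (160): use full 8 ; 75 pallets to go.
Option 8 at 180: take all 16 pallets ; 59 still needed.
Option 3 (190): use full 25 ; 34 pallets to go.
Take 19 from Option 27 at 230 ; need 15 more.
Option Z (320): take the remaining 15 ; done.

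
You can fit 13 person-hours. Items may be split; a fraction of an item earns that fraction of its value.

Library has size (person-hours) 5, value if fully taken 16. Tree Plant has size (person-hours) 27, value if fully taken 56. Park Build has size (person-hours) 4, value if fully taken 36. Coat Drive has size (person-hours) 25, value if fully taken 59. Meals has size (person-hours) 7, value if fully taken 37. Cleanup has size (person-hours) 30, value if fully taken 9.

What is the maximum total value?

Sort by value density: Park Build 36/4≈9, Meals 37/7≈5.29, Library 16/5≈3.2, Coat Drive 59/25≈2.36, Tree Plant 56/27≈2.07, Cleanup 9/30≈0.3.
Take all of Park Build (4 person-hours, value 36) → 9 person-hours left.
All 7 person-hours of Meals fit (value 37) → 2 remain.
Fill the last 2 person-hours with part of Library: 2/5 of it earns 6.4.
Total value = 79.4.

79.4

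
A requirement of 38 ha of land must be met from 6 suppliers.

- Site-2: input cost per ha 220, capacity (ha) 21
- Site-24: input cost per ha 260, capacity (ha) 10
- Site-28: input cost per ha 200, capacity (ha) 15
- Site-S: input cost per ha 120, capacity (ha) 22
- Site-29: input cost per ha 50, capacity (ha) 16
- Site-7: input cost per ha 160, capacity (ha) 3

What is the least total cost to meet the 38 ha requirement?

3440

Use suppliers in increasing cost order.
Site-29 (50): use full 16 — 22 ha to go.
Site-S (120): use full 22 — 0 ha to go.
Site-7, Site-28, Site-2, Site-24: unused.
Cost = 16×50 + 22×120 = 3440.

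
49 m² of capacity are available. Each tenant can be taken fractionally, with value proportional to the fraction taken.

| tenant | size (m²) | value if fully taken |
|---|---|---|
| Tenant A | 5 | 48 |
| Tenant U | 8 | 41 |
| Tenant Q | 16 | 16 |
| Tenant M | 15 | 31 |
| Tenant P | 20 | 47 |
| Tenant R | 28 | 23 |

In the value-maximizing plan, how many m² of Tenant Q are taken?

1

Rank by value-to-size ratio: Tenant A 48/5≈9.6, Tenant U 41/8≈5.12, Tenant P 47/20≈2.35, Tenant M 31/15≈2.07, Tenant Q 16/16≈1, Tenant R 23/28≈0.821.
Take all of Tenant A (5 m², value 48) ; 44 m² left.
Take all of Tenant U (8 m², value 41) ; 36 m² left.
Tenant P: take in full, 20 m² for value 47 ; 16 left.
Tenant M: take in full, 15 m² for value 31 ; 1 left.
Only 1 m² remain; take 1/16 of Tenant Q for value 16×1/16 = 1.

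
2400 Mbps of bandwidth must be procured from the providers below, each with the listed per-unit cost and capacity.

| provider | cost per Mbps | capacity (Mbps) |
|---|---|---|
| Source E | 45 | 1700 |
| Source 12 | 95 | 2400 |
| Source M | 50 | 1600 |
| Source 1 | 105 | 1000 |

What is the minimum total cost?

Use providers in increasing cost order.
Source E at 45: take all 1700 Mbps ; 700 still needed.
Take 700 from Source M at 50 to finish.
Source 12, Source 1: unused.
Cost = 1700×45 + 700×50 = 111500.

111500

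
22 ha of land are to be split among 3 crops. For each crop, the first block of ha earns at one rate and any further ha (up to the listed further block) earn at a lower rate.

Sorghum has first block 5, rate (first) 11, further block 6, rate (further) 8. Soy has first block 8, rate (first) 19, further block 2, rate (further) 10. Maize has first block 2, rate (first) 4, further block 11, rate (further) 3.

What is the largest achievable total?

279

Order all 6 blocks by rate: Soy/T1 19 > Sorghum/T1 11 > Soy/T2 10 > Sorghum/T2 8 > Maize/T1 4 > Maize/T2 3.
Soy T1 at 19: fill all 8 ; 14 left.
Fill Sorghum T1 block (5 at 11) ; 9 left.
Soy/T2 (10): +2 ; 7 left.
Sorghum/T2 (8): +6 ; 1 left.
Maize T1 at 4: only 1 left, fill 1.
Total = 19×8 + 11×5 + 10×2 + 8×6 + 4×1 = 279.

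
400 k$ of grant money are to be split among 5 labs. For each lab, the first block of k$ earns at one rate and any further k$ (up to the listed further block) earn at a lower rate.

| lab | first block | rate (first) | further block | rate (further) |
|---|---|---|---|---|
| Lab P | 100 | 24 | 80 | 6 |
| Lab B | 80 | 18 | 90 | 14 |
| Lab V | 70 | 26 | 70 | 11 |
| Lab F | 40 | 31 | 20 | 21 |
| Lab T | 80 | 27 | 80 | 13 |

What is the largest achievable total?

9620

Treat each block as its own option and order by rate: Lab F/tier1 31 > Lab T/tier1 27 > Lab V/tier1 26 > Lab P/tier1 24 > Lab F/tier2 21 > Lab B/tier1 18 > Lab B/tier2 14 > Lab T/tier2 13 > Lab V/tier2 11 > Lab P/tier2 6.
Fill Lab F tier1 block (40 at 31) ; 360 left.
Lab T/tier1 (27): +80 ; 280 left.
Fill Lab V tier1 block (70 at 26) ; 210 left.
Fill Lab P tier1 block (100 at 24) ; 110 left.
Lab F/tier2 (21): +20 ; 90 left.
Fill Lab B tier1 block (80 at 18) ; 10 left.
Lab B tier2 at 14: only 10 left, fill 10.
Total = 31×40 + 27×80 + 26×70 + 24×100 + 21×20 + 18×80 + 14×10 = 9620.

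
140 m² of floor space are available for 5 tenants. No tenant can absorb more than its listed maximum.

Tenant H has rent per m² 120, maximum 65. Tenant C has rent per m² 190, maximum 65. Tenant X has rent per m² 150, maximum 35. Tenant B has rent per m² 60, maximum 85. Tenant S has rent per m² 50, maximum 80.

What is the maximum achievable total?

22400

Order the tenants by rent per m²: Tenant C 190 > Tenant X 150 > Tenant H 120 > Tenant B 60 > Tenant S 50.
Give Tenant C 65 to hit its cap of 65 ; 75 left.
Tenant X: +35 to 35 (cap) ; 40 left.
Tenant H: +40 (room for 65) → 40. Pool exhausted.
Total = 120×40 + 190×65 + 150×35 = 22400.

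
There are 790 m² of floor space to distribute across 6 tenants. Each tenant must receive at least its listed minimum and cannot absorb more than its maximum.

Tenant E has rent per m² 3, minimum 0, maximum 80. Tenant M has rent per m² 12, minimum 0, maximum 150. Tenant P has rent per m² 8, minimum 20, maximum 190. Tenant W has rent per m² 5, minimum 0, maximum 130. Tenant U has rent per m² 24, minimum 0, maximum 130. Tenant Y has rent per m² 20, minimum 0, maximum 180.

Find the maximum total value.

10720

Meeting every minimum uses 0+0+20+0+0+0 = 20 m², leaving 770.
Rank by rent per m²: Tenant U 24 > Tenant Y 20 > Tenant M 12 > Tenant P 8 > Tenant W 5 > Tenant E 3.
Give Tenant U 130 more to hit its cap of 130 → 640 left.
Give Tenant Y 180 more to hit its cap of 180 → 460 left.
Give Tenant M 150 more to hit its cap of 150 → 310 left.
Give Tenant P 170 more to hit its cap of 190 → 140 left.
Give Tenant W 130 more to hit its cap of 130 → 10 left.
Tenant E: +10 (room for 80) → 10. Pool exhausted.
Total = 3×10 + 12×150 + 8×190 + 5×130 + 24×130 + 20×180 = 10720.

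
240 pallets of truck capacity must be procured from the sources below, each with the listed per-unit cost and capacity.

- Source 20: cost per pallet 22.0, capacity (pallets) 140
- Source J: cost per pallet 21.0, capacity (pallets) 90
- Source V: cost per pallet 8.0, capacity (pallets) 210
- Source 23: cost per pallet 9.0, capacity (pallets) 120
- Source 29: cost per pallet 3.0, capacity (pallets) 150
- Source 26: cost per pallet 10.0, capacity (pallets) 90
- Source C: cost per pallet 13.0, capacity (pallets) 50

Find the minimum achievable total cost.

Cheapest first:
Source 29 (3.0): use full 150 ; 90 pallets to go.
Take 90 from Source V at 8.0 to finish.
Source 23, Source 26, Source C, Source J, Source 20: unused.
Cost = 150×3.0 + 90×8.0 = 1170.

1170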